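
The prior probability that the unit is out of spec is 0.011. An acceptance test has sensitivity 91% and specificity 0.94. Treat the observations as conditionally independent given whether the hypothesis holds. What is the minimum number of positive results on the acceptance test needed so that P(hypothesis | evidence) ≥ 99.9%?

5

Prior odds: 0.011 ÷ 0.989 = 11/989.
False-positive rate = 1 − 0.94 = 0.06; likelihood ratio of a positive = 0.91/0.06 = 91/6.
Target odds: 0.999 ÷ 0.001 = 999.
Need (11/989) × (91/6)ⁿ ≥ 999, i.e. (91/6)ⁿ ≥ 988011/11.
(91/6)⁴ = 68574961/1296 falls short of 988011/11 but (91/6)⁵ ≈802510 reaches it, so n = 5.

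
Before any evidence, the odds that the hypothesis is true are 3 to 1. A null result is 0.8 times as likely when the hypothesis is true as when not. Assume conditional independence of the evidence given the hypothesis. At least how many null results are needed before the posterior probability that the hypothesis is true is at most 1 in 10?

15

Prior odds = 3.
Likelihood ratio per null result = 0.8.
Target odds: 0.1 ÷ 0.9 = 1/9.
Need 3 × 0.8ⁿ ≤ 1/9, i.e. 0.8ⁿ ≤ 1/27.
0.8¹⁴ ≈0.0439805 is still above 1/27 but 0.8¹⁵ ≈0.0351844 is at or below it, so n = 15.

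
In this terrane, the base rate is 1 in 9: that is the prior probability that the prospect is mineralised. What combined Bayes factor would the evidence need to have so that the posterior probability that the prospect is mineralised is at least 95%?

152

Prior odds = (1/9)/(8/9) = 0.125.
Target odds = 0.95/0.05 = 19.
Required Bayes factor = 19 ÷ 0.125 = 152.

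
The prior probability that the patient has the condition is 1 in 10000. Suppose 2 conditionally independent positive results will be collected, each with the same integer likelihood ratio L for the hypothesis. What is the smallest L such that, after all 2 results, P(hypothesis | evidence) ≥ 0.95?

436

Prior odds = 0.0001/0.9999 = 1/9999.
Target odds = 0.95/0.05 = 19.
Need L² ≥ 19 ÷ (1/9999) = 189981.
435² = 189225 < 189981 ≤ 190096 = 436², so L = 436.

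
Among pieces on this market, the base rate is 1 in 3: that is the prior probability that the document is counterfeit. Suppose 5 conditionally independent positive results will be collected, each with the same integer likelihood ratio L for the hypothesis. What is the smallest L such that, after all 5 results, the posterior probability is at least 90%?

Prior odds = (1/3)/(2/3) = 0.5.
Target odds = 0.9/0.1 = 9.
Need L⁵ ≥ 9 ÷ 0.5 = 18.
1⁵ = 1 < 18 ≤ 32 = 2⁵, so L = 2.

2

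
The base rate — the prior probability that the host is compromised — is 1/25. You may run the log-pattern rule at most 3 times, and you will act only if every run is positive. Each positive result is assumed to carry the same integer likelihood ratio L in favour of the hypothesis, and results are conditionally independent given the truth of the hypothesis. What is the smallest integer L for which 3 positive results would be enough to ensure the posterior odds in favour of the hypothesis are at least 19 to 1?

Prior odds = 0.04/0.96 = 1/24.
Target odds = 19.
Need L³ ≥ 19 ÷ (1/24) = 456.
7³ = 343 < 456 ≤ 512 = 8³, so L = 8.

8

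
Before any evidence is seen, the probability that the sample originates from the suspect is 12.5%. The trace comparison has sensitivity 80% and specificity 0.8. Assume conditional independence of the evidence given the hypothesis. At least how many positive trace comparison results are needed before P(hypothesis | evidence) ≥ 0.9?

Prior odds: 0.125 ÷ 0.875 = 1/7.
False-positive rate = 1 − 0.8 = 0.2; likelihood ratio of a positive = 0.8/0.2 = 4.
Target posterior odds = 0.9/0.1 = 9.
Need (1/7) × 4ⁿ ≥ 9, i.e. 4ⁿ ≥ 63.
4² = 16 falls short of 63 but 4³ = 64 reaches it, so n = 3.

3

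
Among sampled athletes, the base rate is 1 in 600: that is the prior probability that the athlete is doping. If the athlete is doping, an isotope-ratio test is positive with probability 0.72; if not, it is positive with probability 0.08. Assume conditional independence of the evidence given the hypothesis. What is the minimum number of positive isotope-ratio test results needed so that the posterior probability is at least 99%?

6

Prior odds = (1/600)/(599/600) = 1/599.
Likelihood ratio of a positive = 0.72/0.08 = 9.
Target odds: 0.99 ÷ 0.01 = 99.
Require 9ⁿ ≥ 99 ÷ (1/599) = 59301.
9⁵ = 59049 falls short of 59301 but 9⁶ = 531441 reaches it, so n = 6.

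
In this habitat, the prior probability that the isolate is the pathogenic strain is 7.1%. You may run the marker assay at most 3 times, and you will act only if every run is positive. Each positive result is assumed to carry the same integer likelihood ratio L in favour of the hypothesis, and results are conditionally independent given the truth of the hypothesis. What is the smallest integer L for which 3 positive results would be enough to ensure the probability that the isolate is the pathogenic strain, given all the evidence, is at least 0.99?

Prior odds = 0.071/0.929 = 71/929.
Target odds = 0.99/0.01 = 99.
Need L³ ≥ 99 ÷ (71/929) = 91971/71.
10³ = 1000 < 91971/71 ≤ 1331 = 11³, so L = 11.

11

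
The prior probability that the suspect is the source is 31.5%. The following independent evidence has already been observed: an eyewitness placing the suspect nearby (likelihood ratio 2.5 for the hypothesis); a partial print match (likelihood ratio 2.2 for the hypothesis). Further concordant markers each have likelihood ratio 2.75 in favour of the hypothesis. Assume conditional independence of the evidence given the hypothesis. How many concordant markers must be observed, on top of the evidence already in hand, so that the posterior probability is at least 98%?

Prior odds = 0.315/0.685 = 63/137.
Combined Bayes factor of the evidence already in hand = 2.5 × 2.2 = 5.5.
Odds after that evidence = (63/137) × 5.5 = 693/274.
Target odds = 0.98/0.02 = 49.
Need 2.75ⁿ ≥ 49 ÷ (693/274) = 1918/99.
2.75² = 7.5625 falls short of 1918/99 but 2.75³ = 20.796875 reaches it, so n = 3.

3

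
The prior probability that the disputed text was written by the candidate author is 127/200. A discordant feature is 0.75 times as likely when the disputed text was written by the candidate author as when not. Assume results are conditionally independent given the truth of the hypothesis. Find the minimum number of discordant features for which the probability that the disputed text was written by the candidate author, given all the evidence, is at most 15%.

8

Prior odds = 0.635/0.365 = 127/73.
Likelihood ratio per discordant feature = 0.75.
Target odds: 0.15 ÷ 0.85 = 3/17.
Require 0.75ⁿ ≤ 3/17 ÷ (127/73) = 219/2159.
0.75⁷ = 2187/16384 is still above 219/2159 but 0.75⁸ = 6561/65536 is at or below it, so n = 8.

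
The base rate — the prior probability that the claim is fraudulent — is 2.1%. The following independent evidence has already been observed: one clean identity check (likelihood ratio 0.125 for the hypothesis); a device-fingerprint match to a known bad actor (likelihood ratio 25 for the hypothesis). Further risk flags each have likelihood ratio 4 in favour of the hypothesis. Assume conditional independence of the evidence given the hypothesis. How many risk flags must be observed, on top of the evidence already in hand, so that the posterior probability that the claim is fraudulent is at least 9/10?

4

Prior odds = 0.021/0.979 = 21/979.
Combined Bayes factor of the evidence already in hand = 0.125 × 25 = 3.125.
Odds after that evidence = (21/979) × 3.125 = 525/7832.
Target odds = 0.9/0.1 = 9.
Need 4ⁿ ≥ 9 ÷ (525/7832) = 23496/175.
4³ = 64 falls short of 23496/175 but 4⁴ = 256 reaches it, so n = 4.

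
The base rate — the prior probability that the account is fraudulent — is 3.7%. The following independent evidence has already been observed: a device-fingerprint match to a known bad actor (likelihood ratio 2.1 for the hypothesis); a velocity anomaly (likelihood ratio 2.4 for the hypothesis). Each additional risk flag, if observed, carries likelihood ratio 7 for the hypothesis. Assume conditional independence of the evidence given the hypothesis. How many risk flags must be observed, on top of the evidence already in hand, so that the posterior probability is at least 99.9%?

Prior odds = 0.037/0.963 = 37/963.
Combined Bayes factor of the evidence already in hand = 2.1 × 2.4 = 5.04.
Odds after that evidence = (37/963) × 5.04 = 518/2675.
Target odds = 0.999/0.001 = 999.
Need 7ⁿ ≥ 999 ÷ (518/2675) = 72225/14.
7⁴ = 2401 falls short of 72225/14 but 7⁵ = 16807 reaches it, so n = 5.

5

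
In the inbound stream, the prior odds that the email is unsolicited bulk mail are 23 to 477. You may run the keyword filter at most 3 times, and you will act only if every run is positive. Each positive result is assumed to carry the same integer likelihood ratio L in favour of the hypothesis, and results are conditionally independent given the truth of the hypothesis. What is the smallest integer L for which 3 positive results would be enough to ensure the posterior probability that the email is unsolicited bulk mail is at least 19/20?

8

Prior odds = 23/477.
Target odds = 0.95/0.05 = 19.
Need L³ ≥ 19 ÷ (23/477) = 9063/23.
7³ = 343 < 9063/23 ≤ 512 = 8³, so L = 8.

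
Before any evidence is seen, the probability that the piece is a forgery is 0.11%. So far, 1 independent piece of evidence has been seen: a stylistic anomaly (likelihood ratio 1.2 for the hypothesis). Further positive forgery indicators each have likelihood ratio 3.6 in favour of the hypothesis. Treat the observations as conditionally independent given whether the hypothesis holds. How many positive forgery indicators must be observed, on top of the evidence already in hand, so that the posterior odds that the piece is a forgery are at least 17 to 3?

7

Prior odds = 0.0011/0.9989 = 11/9989.
Bayes factor of the evidence already in hand = 1.2.
Odds after that evidence = (11/9989) × 1.2 = 66/49945.
Target odds = 17/3.
Need 3.6ⁿ ≥ 17/3 ÷ (66/49945) = 849065/198.
3.6⁶ = 34012224/15625 falls short of 849065/198 but 3.6⁷ = 612220032/78125 reaches it, so n = 7.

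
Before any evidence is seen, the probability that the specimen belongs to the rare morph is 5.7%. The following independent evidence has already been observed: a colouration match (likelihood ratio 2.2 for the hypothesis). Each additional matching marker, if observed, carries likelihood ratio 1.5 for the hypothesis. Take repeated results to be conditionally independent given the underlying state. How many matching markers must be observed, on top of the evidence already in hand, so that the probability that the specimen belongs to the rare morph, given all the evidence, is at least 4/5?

9

Prior odds = 0.057/0.943 = 57/943.
Bayes factor of the evidence already in hand = 2.2.
Odds after that evidence = (57/943) × 2.2 = 627/4715.
Target odds = 0.8/0.2 = 4.
Need 1.5ⁿ ≥ 4 ÷ (627/4715) = 18860/627.
1.5⁸ = 25.62890625 falls short of 18860/627 but 1.5⁹ = 19683/512 reaches it, so n = 9.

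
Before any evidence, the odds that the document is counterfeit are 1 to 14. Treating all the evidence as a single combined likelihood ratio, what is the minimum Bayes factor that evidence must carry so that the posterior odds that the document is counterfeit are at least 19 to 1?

266

Prior odds = 1/14.
Target odds = 19.
Required Bayes factor = 19 ÷ (1/14) = 266.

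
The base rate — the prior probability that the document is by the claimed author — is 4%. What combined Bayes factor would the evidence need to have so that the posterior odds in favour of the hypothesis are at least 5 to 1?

Prior odds = 0.04/0.96 = 1/24.
Target odds = 5.
Required Bayes factor = 5 ÷ (1/24) = 120.

120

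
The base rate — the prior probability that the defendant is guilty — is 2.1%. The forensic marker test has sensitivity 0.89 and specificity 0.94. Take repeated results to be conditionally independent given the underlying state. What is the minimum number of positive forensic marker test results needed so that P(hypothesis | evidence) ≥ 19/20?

3

Prior odds: 0.021 ÷ 0.979 = 21/979.
False-positive rate = 1 − 0.94 = 0.06; likelihood ratio of a positive = 0.89/0.06 = 89/6.
Target posterior odds = 0.95/0.05 = 19.
Require (89/6)ⁿ ≥ 19 ÷ (21/979) = 18601/21.
(89/6)² = 7921/36 falls short of 18601/21 but (89/6)³ = 704969/216 reaches it, so n = 3.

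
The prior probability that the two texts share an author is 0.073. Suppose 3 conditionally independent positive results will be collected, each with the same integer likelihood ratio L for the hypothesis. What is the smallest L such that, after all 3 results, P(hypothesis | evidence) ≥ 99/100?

Prior odds = 0.073/0.927 = 73/927.
Target odds = 0.99/0.01 = 99.
Need L³ ≥ 99 ÷ (73/927) = 91773/73.
10³ = 1000 < 91773/73 ≤ 1331 = 11³, so L = 11.

11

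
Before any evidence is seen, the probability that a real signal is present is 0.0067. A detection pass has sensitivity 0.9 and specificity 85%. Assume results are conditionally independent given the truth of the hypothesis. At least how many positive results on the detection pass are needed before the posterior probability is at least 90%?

5

Prior odds = 0.0067/0.9933 = 67/9933.
False-positive rate = 1 − 0.85 = 0.15; likelihood ratio of a positive = 0.9/0.15 = 6.
Target posterior odds = 0.9/0.1 = 9.
Require 6ⁿ ≥ 9 ÷ (67/9933) = 89397/67.
6⁴ = 1296 falls short of 89397/67 but 6⁵ = 7776 reaches it, so n = 5.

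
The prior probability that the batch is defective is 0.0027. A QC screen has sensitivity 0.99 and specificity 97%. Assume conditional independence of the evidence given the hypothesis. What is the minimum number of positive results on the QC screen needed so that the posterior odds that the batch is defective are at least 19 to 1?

Prior odds: 0.0027 ÷ 0.9973 = 27/9973.
False-positive rate = 1 − 0.97 = 0.03; likelihood ratio of a positive = 0.99/0.03 = 33.
Target odds = 19.
Need (27/9973) × 33ⁿ ≥ 19, i.e. 33ⁿ ≥ 189487/27.
33² = 1089 falls short of 189487/27 but 33³ = 35937 reaches it, so n = 3.

3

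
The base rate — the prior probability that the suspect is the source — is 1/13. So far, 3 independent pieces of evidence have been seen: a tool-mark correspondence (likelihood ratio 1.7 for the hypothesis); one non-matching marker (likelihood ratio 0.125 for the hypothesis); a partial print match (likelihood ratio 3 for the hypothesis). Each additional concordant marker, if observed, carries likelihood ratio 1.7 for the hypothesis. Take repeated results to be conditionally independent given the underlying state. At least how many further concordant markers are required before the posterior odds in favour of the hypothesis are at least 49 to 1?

13

Prior odds = (1/13)/(12/13) = 1/12.
Combined Bayes factor of the evidence already in hand = 1.7 × 0.125 × 3 = 0.6375.
Odds after that evidence = (1/12) × 0.6375 = 0.053125.
Target odds = 49.
Need 1.7ⁿ ≥ 49 ÷ 0.053125 = 15680/17.
1.7¹² ≈582.622 falls short of 15680/17 but 1.7¹³ ≈990.458 reaches it, so n = 13.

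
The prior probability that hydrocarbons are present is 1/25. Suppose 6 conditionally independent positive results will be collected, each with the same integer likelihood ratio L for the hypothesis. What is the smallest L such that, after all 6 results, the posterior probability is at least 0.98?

4

Prior odds = 0.04/0.96 = 1/24.
Target odds = 0.98/0.02 = 49.
Need L⁶ ≥ 49 ÷ (1/24) = 1176.
3⁶ = 729 < 1176 ≤ 4096 = 4⁶, so L = 4.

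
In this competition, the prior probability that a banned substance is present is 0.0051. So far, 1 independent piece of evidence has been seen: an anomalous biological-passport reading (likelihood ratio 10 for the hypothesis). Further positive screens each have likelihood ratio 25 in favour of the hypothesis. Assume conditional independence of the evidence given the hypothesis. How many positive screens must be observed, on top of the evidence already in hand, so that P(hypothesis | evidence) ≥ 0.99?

3

Prior odds = 0.0051/0.9949 = 51/9949.
Bayes factor of the evidence already in hand = 10.
Odds after that evidence = (51/9949) × 10 = 510/9949.
Target odds = 0.99/0.01 = 99.
Need 25ⁿ ≥ 99 ÷ (510/9949) = 328317/170.
25² = 625 falls short of 328317/170 but 25³ = 15625 reaches it, so n = 3.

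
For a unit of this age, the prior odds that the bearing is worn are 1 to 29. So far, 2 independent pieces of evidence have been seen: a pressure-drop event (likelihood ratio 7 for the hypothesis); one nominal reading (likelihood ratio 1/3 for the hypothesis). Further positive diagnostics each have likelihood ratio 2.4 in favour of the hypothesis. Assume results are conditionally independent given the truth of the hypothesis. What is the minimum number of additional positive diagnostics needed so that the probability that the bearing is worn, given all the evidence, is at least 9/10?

Prior odds = 1/29.
Combined Bayes factor of the evidence already in hand = 7 × (1/3) = 7/3.
Odds after that evidence = (1/29) × 7/3 = 7/87.
Target odds = 0.9/0.1 = 9.
Need 2.4ⁿ ≥ 9 ÷ (7/87) = 783/7.
2.4⁵ = 79.62624 falls short of 783/7 but 2.4⁶ = 2985984/15625 reaches it, so n = 6.

6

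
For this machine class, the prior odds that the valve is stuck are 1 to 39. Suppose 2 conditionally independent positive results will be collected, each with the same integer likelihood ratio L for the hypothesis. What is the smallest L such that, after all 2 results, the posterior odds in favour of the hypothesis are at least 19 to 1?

28

Prior odds = 1/39.
Target odds = 19.
Need L² ≥ 19 ÷ (1/39) = 741.
27² = 729 < 741 ≤ 784 = 28², so L = 28.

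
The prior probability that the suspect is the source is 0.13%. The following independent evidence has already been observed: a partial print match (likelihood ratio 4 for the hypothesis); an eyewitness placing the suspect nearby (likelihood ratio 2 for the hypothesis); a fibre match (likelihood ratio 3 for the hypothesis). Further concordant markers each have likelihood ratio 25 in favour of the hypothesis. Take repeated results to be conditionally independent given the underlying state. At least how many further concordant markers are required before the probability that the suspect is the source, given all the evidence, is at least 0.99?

3

Prior odds = 0.0013/0.9987 = 13/9987.
Combined Bayes factor of the evidence already in hand = 4 × 2 × 3 = 24.
Odds after that evidence = (13/9987) × 24 = 104/3329.
Target odds = 0.99/0.01 = 99.
Need 25ⁿ ≥ 99 ÷ (104/3329) = 329571/104.
25² = 625 falls short of 329571/104 but 25³ = 15625 reaches it, so n = 3.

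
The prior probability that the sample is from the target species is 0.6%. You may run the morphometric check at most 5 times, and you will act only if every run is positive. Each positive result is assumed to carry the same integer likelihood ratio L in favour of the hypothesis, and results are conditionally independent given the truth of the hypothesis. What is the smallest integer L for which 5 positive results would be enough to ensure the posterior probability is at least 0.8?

Prior odds = 0.006/0.994 = 3/497.
Target odds = 0.8/0.2 = 4.
Need L⁵ ≥ 4 ÷ (3/497) = 1988/3.
3⁵ = 243 < 1988/3 ≤ 1024 = 4⁵, so L = 4.

4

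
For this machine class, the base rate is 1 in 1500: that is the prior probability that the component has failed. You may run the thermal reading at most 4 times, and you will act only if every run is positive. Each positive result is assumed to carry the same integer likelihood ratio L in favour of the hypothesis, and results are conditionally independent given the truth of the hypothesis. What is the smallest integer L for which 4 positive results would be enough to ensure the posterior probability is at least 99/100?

Prior odds = (1/1500)/(1499/1500) = 1/1499.
Target odds = 0.99/0.01 = 99.
Need L⁴ ≥ 99 ÷ (1/1499) = 148401.
19⁴ = 130321 < 148401 ≤ 160000 = 20⁴, so L = 20.

20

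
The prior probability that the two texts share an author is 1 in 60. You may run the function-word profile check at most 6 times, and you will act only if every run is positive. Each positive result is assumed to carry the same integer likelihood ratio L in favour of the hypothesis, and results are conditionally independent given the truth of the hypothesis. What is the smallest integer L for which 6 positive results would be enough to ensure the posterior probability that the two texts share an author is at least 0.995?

Prior odds = (1/60)/(59/60) = 1/59.
Target odds = 0.995/0.005 = 199.
Need L⁶ ≥ 199 ÷ (1/59) = 11741.
4⁶ = 4096 < 11741 ≤ 15625 = 5⁶, so L = 5.

5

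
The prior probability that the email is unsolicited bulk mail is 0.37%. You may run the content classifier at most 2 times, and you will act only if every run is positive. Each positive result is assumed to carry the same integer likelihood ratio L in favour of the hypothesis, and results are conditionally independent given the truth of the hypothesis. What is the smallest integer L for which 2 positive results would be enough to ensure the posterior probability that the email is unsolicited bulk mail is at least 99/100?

Prior odds = 0.0037/0.9963 = 37/9963.
Target odds = 0.99/0.01 = 99.
Need L² ≥ 99 ÷ (37/9963) = 986337/37.
163² = 26569 < 986337/37 ≤ 26896 = 164², so L = 164.

164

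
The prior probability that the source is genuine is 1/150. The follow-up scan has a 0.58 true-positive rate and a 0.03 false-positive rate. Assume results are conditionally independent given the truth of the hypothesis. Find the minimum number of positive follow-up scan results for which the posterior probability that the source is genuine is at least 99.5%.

4

Prior odds: (1/150) ÷ (149/150) = 1/149.
Likelihood ratio of a positive result = 0.58/0.03 = 58/3.
Target posterior odds = 0.995/0.005 = 199.
Need (1/149) × (58/3)ⁿ ≥ 199, i.e. (58/3)ⁿ ≥ 29651.
(58/3)³ = 195112/27 falls short of 29651 but (58/3)⁴ = 11316496/81 reaches it, so n = 4.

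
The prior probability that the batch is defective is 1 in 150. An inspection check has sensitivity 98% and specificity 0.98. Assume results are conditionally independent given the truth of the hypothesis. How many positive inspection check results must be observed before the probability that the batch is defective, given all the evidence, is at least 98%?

Prior odds: (1/150) ÷ (149/150) = 1/149.
False-positive rate = 1 − 0.98 = 0.02; likelihood ratio of a positive = 0.98/0.02 = 49.
Target posterior odds = 0.98/0.02 = 49.
Require 49ⁿ ≥ 49 ÷ (1/149) = 7301.
49² = 2401 falls short of 7301 but 49³ = 117649 reaches it, so n = 3.

3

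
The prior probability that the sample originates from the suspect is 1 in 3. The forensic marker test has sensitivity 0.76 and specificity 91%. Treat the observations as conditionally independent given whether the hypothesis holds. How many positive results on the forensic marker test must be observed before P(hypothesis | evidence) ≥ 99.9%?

4

Prior odds: (1/3) ÷ (2/3) = 0.5.
False-positive rate = 1 − 0.91 = 0.09; likelihood ratio of a positive = 0.76/0.09 = 76/9.
Target odds: 0.999 ÷ 0.001 = 999.
Need 0.5 × (76/9)ⁿ ≥ 999, i.e. (76/9)ⁿ ≥ 1998.
(76/9)³ = 438976/729 falls short of 1998 but (76/9)⁴ = 33362176/6561 reaches it, so n = 4.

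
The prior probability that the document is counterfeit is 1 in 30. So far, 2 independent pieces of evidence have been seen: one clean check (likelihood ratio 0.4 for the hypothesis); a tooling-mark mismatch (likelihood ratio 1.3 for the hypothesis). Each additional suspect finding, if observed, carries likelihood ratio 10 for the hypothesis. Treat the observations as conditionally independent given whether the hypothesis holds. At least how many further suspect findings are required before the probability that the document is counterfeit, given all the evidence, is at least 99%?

Prior odds = (1/30)/(29/30) = 1/29.
Combined Bayes factor of the evidence already in hand = 0.4 × 1.3 = 0.52.
Odds after that evidence = (1/29) × 0.52 = 13/725.
Target odds = 0.99/0.01 = 99.
Need 10ⁿ ≥ 99 ÷ (13/725) = 71775/13.
10³ = 1000 falls short of 71775/13 but 10⁴ = 10000 reaches it, so n = 4.

4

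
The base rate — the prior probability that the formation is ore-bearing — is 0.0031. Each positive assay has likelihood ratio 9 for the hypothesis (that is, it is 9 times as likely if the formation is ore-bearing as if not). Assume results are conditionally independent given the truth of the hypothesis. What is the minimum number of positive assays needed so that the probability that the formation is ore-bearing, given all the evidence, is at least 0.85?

Prior odds: 0.0031 ÷ 0.9969 = 31/9969.
Likelihood ratio per positive assay = 9.
Target posterior odds = 0.85/0.15 = 17/3.
Require 9ⁿ ≥ 17/3 ÷ (31/9969) = 56491/31.
9³ = 729 falls short of 56491/31 but 9⁴ = 6561 reaches it, so n = 4.

4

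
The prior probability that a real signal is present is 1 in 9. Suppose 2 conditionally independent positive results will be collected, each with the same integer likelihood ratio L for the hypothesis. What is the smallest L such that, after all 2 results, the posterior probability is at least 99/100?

Prior odds = (1/9)/(8/9) = 0.125.
Target odds = 0.99/0.01 = 99.
Need L² ≥ 99 ÷ 0.125 = 792.
28² = 784 < 792 ≤ 841 = 29², so L = 29.

29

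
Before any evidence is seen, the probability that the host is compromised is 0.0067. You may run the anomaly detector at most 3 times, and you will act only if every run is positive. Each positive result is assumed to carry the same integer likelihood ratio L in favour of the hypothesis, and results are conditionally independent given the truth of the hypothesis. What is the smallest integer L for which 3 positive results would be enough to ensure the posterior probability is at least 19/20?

Prior odds = 0.0067/0.9933 = 67/9933.
Target odds = 0.95/0.05 = 19.
Need L³ ≥ 19 ÷ (67/9933) = 188727/67.
14³ = 2744 < 188727/67 ≤ 3375 = 15³, so L = 15.

15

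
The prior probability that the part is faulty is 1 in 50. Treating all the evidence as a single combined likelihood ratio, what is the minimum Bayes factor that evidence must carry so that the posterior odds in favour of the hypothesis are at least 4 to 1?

Prior odds = 0.02/0.98 = 1/49.
Target odds = 4.
Required Bayes factor = 4 ÷ (1/49) = 196.

196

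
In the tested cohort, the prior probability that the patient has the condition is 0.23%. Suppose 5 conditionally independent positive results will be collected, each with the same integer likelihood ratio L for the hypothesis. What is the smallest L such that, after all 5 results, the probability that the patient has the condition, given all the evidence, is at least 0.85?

5

Prior odds = 0.0023/0.9977 = 23/9977.
Target odds = 0.85/0.15 = 17/3.
Need L⁵ ≥ 17/3 ÷ (23/9977) = 169609/69.
4⁵ = 1024 < 169609/69 ≤ 3125 = 5⁵, so L = 5.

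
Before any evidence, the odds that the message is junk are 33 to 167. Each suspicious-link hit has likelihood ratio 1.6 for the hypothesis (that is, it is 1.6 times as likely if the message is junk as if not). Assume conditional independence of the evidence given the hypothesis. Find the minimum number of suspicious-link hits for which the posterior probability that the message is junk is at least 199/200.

Prior odds = 33/167.
Likelihood ratio per suspicious-link hit = 1.6.
Target odds: 0.995 ÷ 0.005 = 199.
Require 1.6ⁿ ≥ 199 ÷ (33/167) = 33233/33.
1.6¹⁴ ≈720.576 falls short of 33233/33 but 1.6¹⁵ ≈1152.92 reaches it, so n = 15.

15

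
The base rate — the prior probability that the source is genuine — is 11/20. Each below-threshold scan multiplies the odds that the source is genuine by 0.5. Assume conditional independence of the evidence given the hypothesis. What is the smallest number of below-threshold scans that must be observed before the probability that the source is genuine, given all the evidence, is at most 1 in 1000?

11

Prior odds: 0.55 ÷ 0.45 = 11/9.
Likelihood ratio per below-threshold scan = 0.5.
Target posterior odds = 0.001/0.999 = 1/999.
Require 0.5ⁿ ≤ 1/999 ÷ (11/9) = 1/1221.
0.5¹⁰ = 1/1024 is still above 1/1221 but 0.5¹¹ = 1/2048 is at or below it, so n = 11.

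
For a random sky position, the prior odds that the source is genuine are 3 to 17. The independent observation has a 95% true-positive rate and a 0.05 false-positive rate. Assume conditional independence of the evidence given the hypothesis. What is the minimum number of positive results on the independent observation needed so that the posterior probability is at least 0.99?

Prior odds = 3/17.
Likelihood ratio of a positive result = 0.95/0.05 = 19.
Target odds: 0.99 ÷ 0.01 = 99.
Need (3/17) × 19ⁿ ≥ 99, i.e. 19ⁿ ≥ 561.
19² = 361 falls short of 561 but 19³ = 6859 reaches it, so n = 3.

3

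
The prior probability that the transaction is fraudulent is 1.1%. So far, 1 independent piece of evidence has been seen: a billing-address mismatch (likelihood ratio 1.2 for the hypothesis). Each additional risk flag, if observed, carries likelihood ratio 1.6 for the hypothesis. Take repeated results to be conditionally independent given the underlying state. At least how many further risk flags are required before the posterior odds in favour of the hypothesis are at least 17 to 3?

Prior odds = 0.011/0.989 = 11/989.
Bayes factor of the evidence already in hand = 1.2.
Odds after that evidence = (11/989) × 1.2 = 66/4945.
Target odds = 17/3.
Need 1.6ⁿ ≥ 17/3 ÷ (66/4945) = 84065/198.
1.6¹² ≈281.475 falls short of 84065/198 but 1.6¹³ ≈450.36 reaches it, so n = 13.

13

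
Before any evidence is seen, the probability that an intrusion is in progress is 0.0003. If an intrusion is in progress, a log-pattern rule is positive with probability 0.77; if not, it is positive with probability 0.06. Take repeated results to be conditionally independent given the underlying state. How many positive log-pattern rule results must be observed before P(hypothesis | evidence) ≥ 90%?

Prior odds = 0.0003/0.9997 = 3/9997.
Likelihood ratio of a positive = 0.77/0.06 = 77/6.
Target odds: 0.9 ÷ 0.1 = 9.
Require (77/6)ⁿ ≥ 9 ÷ (3/9997) = 29991.
(77/6)⁴ = 35153041/1296 falls short of 29991 but (77/6)⁵ ≈348095 reaches it, so n = 5.

5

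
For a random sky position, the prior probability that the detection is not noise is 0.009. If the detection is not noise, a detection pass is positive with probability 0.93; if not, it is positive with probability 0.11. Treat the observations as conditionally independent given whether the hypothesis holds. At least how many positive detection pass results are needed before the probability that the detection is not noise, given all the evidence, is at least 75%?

Prior odds = 0.009/0.991 = 9/991.
Likelihood ratio of a positive = 0.93/0.11 = 93/11.
Target posterior odds = 0.75/0.25 = 3.
Need (9/991) × (93/11)ⁿ ≥ 3, i.e. (93/11)ⁿ ≥ 991/3.
(93/11)² = 8649/121 falls short of 991/3 but (93/11)³ = 804357/1331 reaches it, so n = 3.

3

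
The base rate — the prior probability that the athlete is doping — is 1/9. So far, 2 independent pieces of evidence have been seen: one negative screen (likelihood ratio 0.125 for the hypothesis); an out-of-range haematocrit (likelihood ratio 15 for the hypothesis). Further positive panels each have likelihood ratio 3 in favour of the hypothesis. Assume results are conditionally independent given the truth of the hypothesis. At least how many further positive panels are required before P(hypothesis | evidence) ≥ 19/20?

5

Prior odds = (1/9)/(8/9) = 0.125.
Combined Bayes factor of the evidence already in hand = 0.125 × 15 = 1.875.
Odds after that evidence = 0.125 × 1.875 = 0.234375.
Target odds = 0.95/0.05 = 19.
Need 3ⁿ ≥ 19 ÷ 0.234375 = 1216/15.
3⁴ = 81 falls short of 1216/15 but 3⁵ = 243 reaches it, so n = 5.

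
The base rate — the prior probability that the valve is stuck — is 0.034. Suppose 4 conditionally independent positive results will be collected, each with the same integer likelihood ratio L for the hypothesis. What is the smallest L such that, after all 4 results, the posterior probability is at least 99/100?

8

Prior odds = 0.034/0.966 = 17/483.
Target odds = 0.99/0.01 = 99.
Need L⁴ ≥ 99 ÷ (17/483) = 47817/17.
7⁴ = 2401 < 47817/17 ≤ 4096 = 8⁴, so L = 8.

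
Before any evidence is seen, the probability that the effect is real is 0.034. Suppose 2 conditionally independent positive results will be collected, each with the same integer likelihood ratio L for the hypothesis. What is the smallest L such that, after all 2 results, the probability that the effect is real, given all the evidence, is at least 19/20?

Prior odds = 0.034/0.966 = 17/483.
Target odds = 0.95/0.05 = 19.
Need L² ≥ 19 ÷ (17/483) = 9177/17.
23² = 529 < 9177/17 ≤ 576 = 24², so L = 24.

24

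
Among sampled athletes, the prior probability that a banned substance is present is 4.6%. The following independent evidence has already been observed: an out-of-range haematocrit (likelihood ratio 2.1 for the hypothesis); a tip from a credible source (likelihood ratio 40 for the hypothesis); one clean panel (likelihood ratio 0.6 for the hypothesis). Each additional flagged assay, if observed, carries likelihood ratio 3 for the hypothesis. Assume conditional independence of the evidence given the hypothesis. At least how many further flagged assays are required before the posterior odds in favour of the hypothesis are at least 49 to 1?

Prior odds = 0.046/0.954 = 23/477.
Combined Bayes factor of the evidence already in hand = 2.1 × 40 × 0.6 = 50.4.
Odds after that evidence = (23/477) × 50.4 = 644/265.
Target odds = 49.
Need 3ⁿ ≥ 49 ÷ (644/265) = 1855/92.
3² = 9 falls short of 1855/92 but 3³ = 27 reaches it, so n = 3.

3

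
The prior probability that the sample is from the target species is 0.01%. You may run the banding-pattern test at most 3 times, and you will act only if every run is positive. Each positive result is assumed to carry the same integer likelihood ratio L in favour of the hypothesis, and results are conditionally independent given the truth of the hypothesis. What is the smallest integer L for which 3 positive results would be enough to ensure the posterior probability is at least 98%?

Prior odds = 0.0001/0.9999 = 1/9999.
Target odds = 0.98/0.02 = 49.
Need L³ ≥ 49 ÷ (1/9999) = 489951.
78³ = 474552 < 489951 ≤ 493039 = 79³, so L = 79.

79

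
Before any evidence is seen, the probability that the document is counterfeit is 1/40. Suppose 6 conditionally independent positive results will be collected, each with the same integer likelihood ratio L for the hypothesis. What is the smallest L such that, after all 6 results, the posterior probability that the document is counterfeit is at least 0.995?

5

Prior odds = 0.025/0.975 = 1/39.
Target odds = 0.995/0.005 = 199.
Need L⁶ ≥ 199 ÷ (1/39) = 7761.
4⁶ = 4096 < 7761 ≤ 15625 = 5⁶, so L = 5.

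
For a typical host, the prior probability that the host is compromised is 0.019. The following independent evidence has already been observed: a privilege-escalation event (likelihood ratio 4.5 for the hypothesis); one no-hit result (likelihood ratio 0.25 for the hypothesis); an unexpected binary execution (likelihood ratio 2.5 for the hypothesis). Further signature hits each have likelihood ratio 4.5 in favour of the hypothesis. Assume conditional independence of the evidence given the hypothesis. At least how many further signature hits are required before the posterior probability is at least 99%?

5

Prior odds = 0.019/0.981 = 19/981.
Combined Bayes factor of the evidence already in hand = 4.5 × 0.25 × 2.5 = 2.8125.
Odds after that evidence = (19/981) × 2.8125 = 95/1744.
Target odds = 0.99/0.01 = 99.
Need 4.5ⁿ ≥ 99 ÷ (95/1744) = 172656/95.
4.5⁴ = 410.0625 falls short of 172656/95 but 4.5⁵ = 1845.28125 reaches it, so n = 5.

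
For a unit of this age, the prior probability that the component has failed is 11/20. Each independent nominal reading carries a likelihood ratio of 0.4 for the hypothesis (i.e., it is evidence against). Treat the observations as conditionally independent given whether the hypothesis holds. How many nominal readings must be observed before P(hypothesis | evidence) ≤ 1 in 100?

Prior odds: 0.55 ÷ 0.45 = 11/9.
Likelihood ratio per nominal reading = 0.4.
Target odds: 0.01 ÷ 0.99 = 1/99.
Require 0.4ⁿ ≤ 1/99 ÷ (11/9) = 1/121.
0.4⁵ = 0.01024 is still above 1/121 but 0.4⁶ = 64/15625 is at or below it, so n = 6.

6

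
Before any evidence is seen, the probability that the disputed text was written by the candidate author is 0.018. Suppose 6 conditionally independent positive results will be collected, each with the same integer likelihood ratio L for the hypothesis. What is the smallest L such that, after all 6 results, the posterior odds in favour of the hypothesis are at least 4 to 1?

Prior odds = 0.018/0.982 = 9/491.
Target odds = 4.
Need L⁶ ≥ 4 ÷ (9/491) = 1964/9.
2⁶ = 64 < 1964/9 ≤ 729 = 3⁶, so L = 3.

3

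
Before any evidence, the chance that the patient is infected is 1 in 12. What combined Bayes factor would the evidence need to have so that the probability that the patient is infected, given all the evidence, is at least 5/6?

Prior odds = (1/12)/(11/12) = 1/11.
Target odds = (5/6)/(1/6) = 5.
Required Bayes factor = 5 ÷ (1/11) = 55.

55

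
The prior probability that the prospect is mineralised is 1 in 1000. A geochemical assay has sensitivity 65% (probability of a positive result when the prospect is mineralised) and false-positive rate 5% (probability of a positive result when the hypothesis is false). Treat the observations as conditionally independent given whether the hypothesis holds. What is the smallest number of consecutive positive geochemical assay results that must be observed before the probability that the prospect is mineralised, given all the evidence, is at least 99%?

5

Prior odds = 0.001/0.999 = 1/999.
Likelihood ratio of a positive result = 0.65/0.05 = 13.
Target posterior odds = 0.99/0.01 = 99.
Need (1/999) × 13ⁿ ≥ 99, i.e. 13ⁿ ≥ 98901.
13⁴ = 28561 falls short of 98901 but 13⁵ = 371293 reaches it, so n = 5.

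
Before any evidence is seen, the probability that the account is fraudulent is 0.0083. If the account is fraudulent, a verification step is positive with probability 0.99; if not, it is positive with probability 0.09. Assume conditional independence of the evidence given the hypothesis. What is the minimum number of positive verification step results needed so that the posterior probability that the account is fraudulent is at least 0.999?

5

Prior odds = 0.0083/0.9917 = 83/9917.
Likelihood ratio of a positive = 0.99/0.09 = 11.
Target odds: 0.999 ÷ 0.001 = 999.
Need (83/9917) × 11ⁿ ≥ 999, i.e. 11ⁿ ≥ 9907083/83.
11⁴ = 14641 falls short of 9907083/83 but 11⁵ = 161051 reaches it, so n = 5.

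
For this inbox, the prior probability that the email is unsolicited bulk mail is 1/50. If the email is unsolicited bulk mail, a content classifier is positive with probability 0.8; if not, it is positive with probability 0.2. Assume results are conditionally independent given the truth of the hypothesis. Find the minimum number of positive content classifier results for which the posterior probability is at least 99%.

Prior odds: 0.02 ÷ 0.98 = 1/49.
Likelihood ratio of a positive = 0.8/0.2 = 4.
Target odds: 0.99 ÷ 0.01 = 99.
Need (1/49) × 4ⁿ ≥ 99, i.e. 4ⁿ ≥ 4851.
4⁶ = 4096 falls short of 4851 but 4⁷ = 16384 reaches it, so n = 7.

7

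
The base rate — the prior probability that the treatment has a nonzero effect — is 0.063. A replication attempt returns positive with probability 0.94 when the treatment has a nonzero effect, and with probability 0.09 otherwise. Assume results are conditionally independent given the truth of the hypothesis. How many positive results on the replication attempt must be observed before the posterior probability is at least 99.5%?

Prior odds: 0.063 ÷ 0.937 = 63/937.
Likelihood ratio of a positive result = 0.94/0.09 = 94/9.
Target odds: 0.995 ÷ 0.005 = 199.
Need (63/937) × (94/9)ⁿ ≥ 199, i.e. (94/9)ⁿ ≥ 186463/63.
(94/9)³ = 830584/729 falls short of 186463/63 but (94/9)⁴ = 78074896/6561 reaches it, so n = 4.

4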